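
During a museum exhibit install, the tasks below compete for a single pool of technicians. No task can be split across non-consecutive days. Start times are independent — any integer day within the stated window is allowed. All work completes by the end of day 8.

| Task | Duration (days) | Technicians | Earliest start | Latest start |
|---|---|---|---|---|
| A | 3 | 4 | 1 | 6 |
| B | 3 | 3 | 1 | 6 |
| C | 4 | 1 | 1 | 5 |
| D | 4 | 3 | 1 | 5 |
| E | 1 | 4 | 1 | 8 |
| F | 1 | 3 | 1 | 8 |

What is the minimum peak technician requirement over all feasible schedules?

Early-start (A@1, B@1, C@1, D@1, E@1, F@1) gives peak 18: d1:18  d2:11  d3:11  d4:4  d5:0  d6:0  d7:0  d8:0.
Shift B→5, D→5, E→4, F→8.
Schedule A@1, B@5, C@1, D@5, E@4, F@8: d1:5  d2:5  d3:5  d4:5  d5:6  d6:6  d7:6  d8:6 — peak 6.
Total technician-days = 44 over 8 days ⇒ peak ≥ ⌈44/8⌉ = 6, so 6 is optimal.

6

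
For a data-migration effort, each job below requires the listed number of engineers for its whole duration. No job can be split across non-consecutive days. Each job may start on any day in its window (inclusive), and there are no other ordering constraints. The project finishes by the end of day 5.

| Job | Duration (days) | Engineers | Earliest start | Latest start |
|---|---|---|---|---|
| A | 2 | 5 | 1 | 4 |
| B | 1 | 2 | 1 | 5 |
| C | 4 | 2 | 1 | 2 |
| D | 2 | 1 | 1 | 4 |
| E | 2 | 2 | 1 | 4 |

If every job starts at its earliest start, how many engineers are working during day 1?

12

At early start, day 1 has: A, B, C, D, E.
Demand: 5 + 2 + 2 + 1 + 2 = 12.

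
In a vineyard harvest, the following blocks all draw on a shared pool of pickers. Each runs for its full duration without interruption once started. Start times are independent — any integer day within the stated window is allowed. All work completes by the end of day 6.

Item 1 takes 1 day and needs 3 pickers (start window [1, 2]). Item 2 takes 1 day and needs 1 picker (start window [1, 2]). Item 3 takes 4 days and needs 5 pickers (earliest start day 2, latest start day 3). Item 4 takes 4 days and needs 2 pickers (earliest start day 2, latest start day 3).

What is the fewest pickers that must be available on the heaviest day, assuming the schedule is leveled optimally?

7

Schedule Item 1@1, Item 2@1, Item 3@2, Item 4@2: d1:4  d2:7  d3:7  d4:7  d5:7  d6:0 — peak 7.
No arrangement of the 16 feasible schedules does better.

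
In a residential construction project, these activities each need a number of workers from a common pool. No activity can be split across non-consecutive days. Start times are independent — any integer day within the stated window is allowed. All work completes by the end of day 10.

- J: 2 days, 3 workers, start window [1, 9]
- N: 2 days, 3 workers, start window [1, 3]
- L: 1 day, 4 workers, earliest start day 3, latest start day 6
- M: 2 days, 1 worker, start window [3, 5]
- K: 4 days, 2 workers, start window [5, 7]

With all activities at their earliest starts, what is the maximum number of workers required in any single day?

6

Early-start schedule: J@1, N@1, L@3, M@3, K@5.
Load per day: day 1: 6, day 2: 6, day 3: 5, day 4: 1, day 5: 2, day 6: 2, day 7: 2, day 8: 2, day 9: 0, day 10: 0.
Peak is 6.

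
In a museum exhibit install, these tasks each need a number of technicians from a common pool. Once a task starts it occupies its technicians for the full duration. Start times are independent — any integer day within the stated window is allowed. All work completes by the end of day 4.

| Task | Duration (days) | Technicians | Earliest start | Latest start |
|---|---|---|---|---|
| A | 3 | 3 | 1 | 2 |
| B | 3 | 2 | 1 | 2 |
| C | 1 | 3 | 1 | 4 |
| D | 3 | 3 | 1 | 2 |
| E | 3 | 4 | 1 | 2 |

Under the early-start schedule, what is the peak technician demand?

Early-start schedule: A@1, B@1, C@1, D@1, E@1.
Load per day: day 1: 15, day 2: 12, day 3: 12, day 4: 0.
Peak is 15.

15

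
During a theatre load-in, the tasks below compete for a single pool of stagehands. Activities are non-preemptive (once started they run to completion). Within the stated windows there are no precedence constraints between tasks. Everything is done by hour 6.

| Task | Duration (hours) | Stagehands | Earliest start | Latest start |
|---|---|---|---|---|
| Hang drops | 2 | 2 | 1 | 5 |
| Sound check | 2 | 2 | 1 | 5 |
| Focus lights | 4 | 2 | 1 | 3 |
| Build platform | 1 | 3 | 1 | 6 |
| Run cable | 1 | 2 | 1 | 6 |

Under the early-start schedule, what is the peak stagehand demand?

11

Early-start schedule: Hang drops@1, Sound check@1, Focus lights@1, Build platform@1, Run cable@1.
Load per hour: hour 1: 11, hour 2: 6, hour 3: 2, hour 4: 2, hour 5: 0, hour 6: 0.
Peak is 11.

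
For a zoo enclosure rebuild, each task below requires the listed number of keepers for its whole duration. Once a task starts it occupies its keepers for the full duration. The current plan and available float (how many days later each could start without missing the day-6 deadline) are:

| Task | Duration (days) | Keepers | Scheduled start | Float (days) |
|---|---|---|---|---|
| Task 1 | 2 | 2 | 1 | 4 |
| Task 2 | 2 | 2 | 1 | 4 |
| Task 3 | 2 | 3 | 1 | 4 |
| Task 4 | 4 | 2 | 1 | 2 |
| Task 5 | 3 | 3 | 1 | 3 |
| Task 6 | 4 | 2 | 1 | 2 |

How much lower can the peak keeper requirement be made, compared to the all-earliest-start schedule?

Early-start peak: d1:14  d2:14  d3:7  d4:4  d5:0  d6:0 ⇒ 14.
Leveled (Task 1@1, Task 2@1, Task 3@1, Task 4@3, Task 5@3, Task 6@3): d1:7  d2:7  d3:7  d4:7  d5:7  d6:4 ⇒ 7.
Reduction 14 − 7 = 7.

7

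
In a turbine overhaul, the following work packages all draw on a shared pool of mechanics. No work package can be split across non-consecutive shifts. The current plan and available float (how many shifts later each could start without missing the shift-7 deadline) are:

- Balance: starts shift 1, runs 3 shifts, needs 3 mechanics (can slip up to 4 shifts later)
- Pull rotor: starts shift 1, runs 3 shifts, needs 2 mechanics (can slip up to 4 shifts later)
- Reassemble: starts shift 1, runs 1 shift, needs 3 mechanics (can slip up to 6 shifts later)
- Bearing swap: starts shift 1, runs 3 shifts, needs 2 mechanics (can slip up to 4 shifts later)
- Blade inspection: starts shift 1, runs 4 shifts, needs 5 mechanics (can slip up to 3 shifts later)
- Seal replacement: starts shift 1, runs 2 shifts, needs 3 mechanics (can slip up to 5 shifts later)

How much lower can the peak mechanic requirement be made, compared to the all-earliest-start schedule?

Early-start peak: s1:18  s2:15  s3:12  s4:5  s5:0  s6:0  s7:0 ⇒ 18.
Leveled (Balance@1, Pull rotor@1, Reassemble@1, Bearing swap@2, Blade inspection@4, Seal replacement@5): s1:8  s2:7  s3:7  s4:7  s5:8  s6:8  s7:5 ⇒ 8.
Reduction 18 − 8 = 10.

10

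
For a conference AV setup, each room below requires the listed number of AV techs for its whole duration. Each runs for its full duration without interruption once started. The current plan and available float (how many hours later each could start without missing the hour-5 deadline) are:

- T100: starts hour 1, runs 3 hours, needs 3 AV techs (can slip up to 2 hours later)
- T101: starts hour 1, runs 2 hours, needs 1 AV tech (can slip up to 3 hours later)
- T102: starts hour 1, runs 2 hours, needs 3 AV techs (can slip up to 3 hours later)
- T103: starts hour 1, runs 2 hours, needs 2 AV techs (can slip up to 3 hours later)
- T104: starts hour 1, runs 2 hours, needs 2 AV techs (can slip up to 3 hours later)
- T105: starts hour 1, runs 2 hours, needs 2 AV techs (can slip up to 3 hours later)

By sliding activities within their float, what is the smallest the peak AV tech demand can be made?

Early-start (T100@1, T101@1, T102@1, T103@1, T104@1, T105@1) gives peak 13: h1:13  h2:13  h3:3  h4:0  h5:0.
Shift T103→3, T104→3, T105→4.
Schedule T100@1, T101@1, T102@1, T103@3, T104@3, T105@4: h1:7  h2:7  h3:7  h4:6  h5:2 — peak 7.

7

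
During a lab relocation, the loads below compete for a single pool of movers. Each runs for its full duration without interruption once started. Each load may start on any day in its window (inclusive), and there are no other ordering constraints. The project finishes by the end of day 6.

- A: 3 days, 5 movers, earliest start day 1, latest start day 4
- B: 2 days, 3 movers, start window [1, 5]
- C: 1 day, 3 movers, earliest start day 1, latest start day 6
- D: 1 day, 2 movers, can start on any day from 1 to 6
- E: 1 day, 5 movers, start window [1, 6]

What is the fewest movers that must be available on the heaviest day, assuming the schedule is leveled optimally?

Early-start (A@1, B@1, C@1, D@1, E@1) gives peak 18: d1:18  d2:8  d3:5  d4:0  d5:0  d6:0.
Shift B→4, C→4, D→5, E→6.
Schedule A@1, B@4, C@4, D@5, E@6: d1:5  d2:5  d3:5  d4:6  d5:5  d6:5 — peak 6.
Total mover-days = 31 over 6 days ⇒ peak ≥ ⌈31/6⌉ = 6, so 6 is optimal.

6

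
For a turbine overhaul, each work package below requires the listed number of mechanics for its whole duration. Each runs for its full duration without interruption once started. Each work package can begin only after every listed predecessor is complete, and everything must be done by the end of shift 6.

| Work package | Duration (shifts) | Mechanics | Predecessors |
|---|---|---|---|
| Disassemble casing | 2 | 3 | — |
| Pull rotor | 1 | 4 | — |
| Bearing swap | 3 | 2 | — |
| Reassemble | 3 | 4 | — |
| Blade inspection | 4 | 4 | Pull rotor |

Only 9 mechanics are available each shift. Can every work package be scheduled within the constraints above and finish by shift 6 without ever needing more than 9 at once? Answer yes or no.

yes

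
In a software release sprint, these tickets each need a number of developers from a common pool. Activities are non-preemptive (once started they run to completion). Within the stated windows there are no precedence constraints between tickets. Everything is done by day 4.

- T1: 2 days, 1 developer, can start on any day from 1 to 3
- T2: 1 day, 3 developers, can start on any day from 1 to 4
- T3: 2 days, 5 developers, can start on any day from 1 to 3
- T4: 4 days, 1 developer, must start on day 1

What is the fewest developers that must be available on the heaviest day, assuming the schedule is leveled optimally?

Early-start (T1@1, T2@1, T3@1, T4@1) gives peak 10: d1:10  d2:7  d3:1  d4:1.
Shift T3→3.
Schedule T1@1, T2@1, T3@3, T4@1: d1:5  d2:2  d3:6  d4:6 — peak 6.

6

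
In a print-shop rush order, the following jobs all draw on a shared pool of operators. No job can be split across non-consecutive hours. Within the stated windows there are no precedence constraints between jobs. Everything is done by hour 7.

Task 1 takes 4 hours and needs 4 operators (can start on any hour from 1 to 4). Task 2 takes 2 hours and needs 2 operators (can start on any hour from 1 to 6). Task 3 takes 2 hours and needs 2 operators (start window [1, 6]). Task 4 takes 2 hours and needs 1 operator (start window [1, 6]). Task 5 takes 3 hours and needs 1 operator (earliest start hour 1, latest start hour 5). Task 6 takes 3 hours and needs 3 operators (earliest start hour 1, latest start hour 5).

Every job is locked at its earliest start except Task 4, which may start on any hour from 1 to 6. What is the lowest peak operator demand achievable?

12

Task 4@1: h1:13  h2:13  h3:8  h4:4  h5:0  h6:0  h7:0 → peak 13
Task 4@2: h1:12  h2:13  h3:9  h4:4  h5:0  h6:0  h7:0 → peak 13
Task 4@3: h1:12  h2:12  h3:9  h4:5  h5:0  h6:0  h7:0 → peak 12
Task 4@4: h1:12  h2:12  h3:8  h4:5  h5:1  h6:0  h7:0 → peak 12
Task 4@5: h1:12  h2:12  h3:8  h4:4  h5:1  h6:1  h7:0 → peak 12
Task 4@6: h1:12  h2:12  h3:8  h4:4  h5:0  h6:1  h7:1 → peak 12
Best is Task 4@3, peak 12.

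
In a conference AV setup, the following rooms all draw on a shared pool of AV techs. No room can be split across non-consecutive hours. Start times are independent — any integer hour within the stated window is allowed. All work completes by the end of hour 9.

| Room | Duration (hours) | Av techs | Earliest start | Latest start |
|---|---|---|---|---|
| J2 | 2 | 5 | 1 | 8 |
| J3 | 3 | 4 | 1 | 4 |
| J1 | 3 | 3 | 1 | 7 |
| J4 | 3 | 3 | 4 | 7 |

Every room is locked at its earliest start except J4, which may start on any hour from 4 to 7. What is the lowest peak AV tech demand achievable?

J4@4: h1:12  h2:12  h3:7  h4:3  h5:3  h6:3  h7:0  h8:0  h9:0 → peak 12
J4@5: h1:12  h2:12  h3:7  h4:0  h5:3  h6:3  h7:3  h8:0  h9:0 → peak 12
J4@6: h1:12  h2:12  h3:7  h4:0  h5:0  h6:3  h7:3  h8:3  h9:0 → peak 12
J4@7: h1:12  h2:12  h3:7  h4:0  h5:0  h6:0  h7:3  h8:3  h9:3 → peak 12
Best is J4@4, peak 12.

12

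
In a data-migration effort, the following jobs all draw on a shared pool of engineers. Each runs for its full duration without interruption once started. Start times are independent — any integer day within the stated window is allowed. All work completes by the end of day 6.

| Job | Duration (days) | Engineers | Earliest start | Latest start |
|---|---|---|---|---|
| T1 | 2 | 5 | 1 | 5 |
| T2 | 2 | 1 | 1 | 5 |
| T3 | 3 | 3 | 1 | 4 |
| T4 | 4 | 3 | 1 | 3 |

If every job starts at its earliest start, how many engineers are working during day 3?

6

At early start, day 3 has: T3, T4.
Demand: 3 + 3 = 6.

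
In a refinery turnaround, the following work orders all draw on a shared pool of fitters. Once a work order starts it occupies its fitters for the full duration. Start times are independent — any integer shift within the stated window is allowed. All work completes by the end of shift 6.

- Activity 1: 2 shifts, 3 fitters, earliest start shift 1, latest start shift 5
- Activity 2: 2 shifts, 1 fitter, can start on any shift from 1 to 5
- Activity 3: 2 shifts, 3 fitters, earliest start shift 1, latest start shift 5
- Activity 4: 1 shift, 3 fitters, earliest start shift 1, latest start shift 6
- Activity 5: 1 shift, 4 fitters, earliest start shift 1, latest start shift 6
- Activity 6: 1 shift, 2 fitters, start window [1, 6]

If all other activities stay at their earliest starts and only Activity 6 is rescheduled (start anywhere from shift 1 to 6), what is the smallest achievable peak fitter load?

14

Activity 6@1: s1:16  s2:7  s3:0  s4:0  s5:0  s6:0 → peak 16
Activity 6@2: s1:14  s2:9  s3:0  s4:0  s5:0  s6:0 → peak 14
Activity 6@3: s1:14  s2:7  s3:2  s4:0  s5:0  s6:0 → peak 14
Activity 6@4: s1:14  s2:7  s3:0  s4:2  s5:0  s6:0 → peak 14
Activity 6@5: s1:14  s2:7  s3:0  s4:0  s5:2  s6:0 → peak 14
Activity 6@6: s1:14  s2:7  s3:0  s4:0  s5:0  s6:2 → peak 14
Best is Activity 6@2, peak 14.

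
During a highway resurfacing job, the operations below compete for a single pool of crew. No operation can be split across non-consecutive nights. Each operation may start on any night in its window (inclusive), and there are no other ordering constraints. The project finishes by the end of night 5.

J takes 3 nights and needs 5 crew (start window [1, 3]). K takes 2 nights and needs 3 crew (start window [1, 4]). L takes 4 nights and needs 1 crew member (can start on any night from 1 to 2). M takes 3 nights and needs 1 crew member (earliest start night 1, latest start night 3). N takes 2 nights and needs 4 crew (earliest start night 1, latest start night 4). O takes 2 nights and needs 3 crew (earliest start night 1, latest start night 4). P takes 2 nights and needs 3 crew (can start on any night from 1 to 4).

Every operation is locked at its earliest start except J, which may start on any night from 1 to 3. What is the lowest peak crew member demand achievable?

J@1: n1:20  n2:20  n3:7  n4:1  n5:0 → peak 20
J@2: n1:15  n2:20  n3:7  n4:6  n5:0 → peak 20
J@3: n1:15  n2:15  n3:7  n4:6  n5:5 → peak 15
Best is J@3, peak 15.

15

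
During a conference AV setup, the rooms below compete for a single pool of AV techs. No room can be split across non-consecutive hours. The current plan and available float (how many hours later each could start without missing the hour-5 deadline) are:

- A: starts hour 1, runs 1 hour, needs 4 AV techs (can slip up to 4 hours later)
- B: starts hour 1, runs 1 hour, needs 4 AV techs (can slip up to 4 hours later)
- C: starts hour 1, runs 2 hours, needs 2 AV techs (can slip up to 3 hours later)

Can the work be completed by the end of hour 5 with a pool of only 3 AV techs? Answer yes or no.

The minimum achievable peak is 4; 3 < 4, so no feasible schedule stays within the cap.

no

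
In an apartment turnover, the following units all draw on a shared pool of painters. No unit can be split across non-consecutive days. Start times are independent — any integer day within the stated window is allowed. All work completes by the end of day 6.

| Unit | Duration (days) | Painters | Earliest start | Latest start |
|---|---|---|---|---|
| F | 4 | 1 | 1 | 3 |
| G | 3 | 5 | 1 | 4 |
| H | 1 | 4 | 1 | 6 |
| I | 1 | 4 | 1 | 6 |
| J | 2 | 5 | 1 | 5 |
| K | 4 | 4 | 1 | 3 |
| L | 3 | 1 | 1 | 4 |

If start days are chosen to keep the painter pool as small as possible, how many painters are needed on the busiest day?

10

Early-start (F@1, G@1, H@1, I@1, J@1, K@1, L@1) gives peak 24: d1:24  d2:16  d3:11  d4:5  d5:0  d6:0.
Shift I→2, J→5, K→3, L→4.
Schedule F@1, G@1, H@1, I@2, J@5, K@3, L@4: d1:10  d2:10  d3:10  d4:6  d5:10  d6:10 — peak 10.
Total painter-days = 56 over 6 days ⇒ peak ≥ ⌈56/6⌉ = 10, so 10 is optimal.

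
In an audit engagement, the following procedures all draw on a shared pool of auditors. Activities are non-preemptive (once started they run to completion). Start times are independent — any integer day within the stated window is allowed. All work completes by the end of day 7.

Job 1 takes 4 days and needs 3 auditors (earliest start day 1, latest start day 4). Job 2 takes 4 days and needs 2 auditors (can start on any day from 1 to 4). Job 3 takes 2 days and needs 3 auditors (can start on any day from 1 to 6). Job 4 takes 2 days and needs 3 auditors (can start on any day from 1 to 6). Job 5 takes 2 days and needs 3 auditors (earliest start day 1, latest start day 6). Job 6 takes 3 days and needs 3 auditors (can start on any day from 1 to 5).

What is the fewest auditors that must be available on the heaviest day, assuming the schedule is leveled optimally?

8

Early-start (Job 1@1, Job 2@1, Job 3@1, Job 4@1, Job 5@1, Job 6@1) gives peak 17: d1:17  d2:17  d3:8  d4:5  d5:0  d6:0  d7:0.
Shift Job 4→3, Job 5→5, Job 6→5.
Schedule Job 1@1, Job 2@1, Job 3@1, Job 4@3, Job 5@5, Job 6@5: d1:8  d2:8  d3:8  d4:8  d5:6  d6:6  d7:3 — peak 8.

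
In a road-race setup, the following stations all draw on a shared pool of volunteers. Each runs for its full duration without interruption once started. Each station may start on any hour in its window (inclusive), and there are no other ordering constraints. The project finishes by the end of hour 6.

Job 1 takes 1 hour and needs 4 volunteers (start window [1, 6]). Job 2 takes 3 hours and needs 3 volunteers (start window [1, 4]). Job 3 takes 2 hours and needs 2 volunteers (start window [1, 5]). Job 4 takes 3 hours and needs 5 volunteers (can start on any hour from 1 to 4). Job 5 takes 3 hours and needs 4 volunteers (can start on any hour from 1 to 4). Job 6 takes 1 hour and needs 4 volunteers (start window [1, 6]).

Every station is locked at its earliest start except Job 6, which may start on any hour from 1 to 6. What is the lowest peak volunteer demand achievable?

18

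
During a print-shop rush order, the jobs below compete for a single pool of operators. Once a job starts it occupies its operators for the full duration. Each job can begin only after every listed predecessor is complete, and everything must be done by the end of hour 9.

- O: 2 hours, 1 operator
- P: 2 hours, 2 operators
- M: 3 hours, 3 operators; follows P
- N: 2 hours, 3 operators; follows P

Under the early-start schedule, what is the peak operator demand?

Early-start schedule: O@1, P@1, M@3, N@3.
Load per hour: hour 1: 3, hour 2: 3, hour 3: 6, hour 4: 6, hour 5: 3, hour 6: 0, hour 7: 0, hour 8: 0, hour 9: 0.
Peak is 6.

6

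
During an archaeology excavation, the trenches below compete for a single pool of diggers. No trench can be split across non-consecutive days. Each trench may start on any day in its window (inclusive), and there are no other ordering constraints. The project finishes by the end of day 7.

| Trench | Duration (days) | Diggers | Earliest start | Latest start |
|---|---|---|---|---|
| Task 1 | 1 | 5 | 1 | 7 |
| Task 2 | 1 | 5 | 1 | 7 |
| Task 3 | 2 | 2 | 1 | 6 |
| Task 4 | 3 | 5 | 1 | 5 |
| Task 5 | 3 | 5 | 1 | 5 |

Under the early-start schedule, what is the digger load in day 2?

12

At early start, day 2 has: Task 3, Task 4, Task 5.
Demand: 2 + 5 + 5 = 12.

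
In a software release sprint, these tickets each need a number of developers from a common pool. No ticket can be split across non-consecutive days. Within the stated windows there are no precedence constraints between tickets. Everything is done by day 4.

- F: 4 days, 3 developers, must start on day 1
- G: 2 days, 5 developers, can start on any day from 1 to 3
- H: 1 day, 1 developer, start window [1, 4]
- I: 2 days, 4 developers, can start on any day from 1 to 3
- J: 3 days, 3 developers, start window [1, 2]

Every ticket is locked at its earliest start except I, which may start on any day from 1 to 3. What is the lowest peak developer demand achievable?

I@1: d1:16  d2:15  d3:6  d4:3 → peak 16
I@2: d1:12  d2:15  d3:10  d4:3 → peak 15
I@3: d1:12  d2:11  d3:10  d4:7 → peak 12
Best is I@3, peak 12.

12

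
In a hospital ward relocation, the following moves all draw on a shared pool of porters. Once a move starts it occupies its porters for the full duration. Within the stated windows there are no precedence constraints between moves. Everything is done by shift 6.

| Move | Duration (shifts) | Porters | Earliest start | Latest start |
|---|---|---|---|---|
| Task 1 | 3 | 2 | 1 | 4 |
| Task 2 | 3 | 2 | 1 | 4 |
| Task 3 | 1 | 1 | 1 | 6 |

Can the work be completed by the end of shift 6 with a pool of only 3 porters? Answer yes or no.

yes

Schedule Task 1@1, Task 2@4, Task 3@1: s1:3  s2:2  s3:2  s4:2  s5:2  s6:2 — peak 3 ≤ 3.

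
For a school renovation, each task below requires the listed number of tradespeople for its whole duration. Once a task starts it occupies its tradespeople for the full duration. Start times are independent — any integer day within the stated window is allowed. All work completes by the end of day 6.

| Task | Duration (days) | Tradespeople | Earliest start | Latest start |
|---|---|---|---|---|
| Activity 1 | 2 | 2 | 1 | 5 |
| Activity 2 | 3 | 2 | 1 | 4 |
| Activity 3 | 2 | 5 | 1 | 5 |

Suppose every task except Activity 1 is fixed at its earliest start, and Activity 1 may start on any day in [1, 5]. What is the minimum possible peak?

7

Activity 1@1: d1:9  d2:9  d3:2  d4:0  d5:0  d6:0 → peak 9
Activity 1@2: d1:7  d2:9  d3:4  d4:0  d5:0  d6:0 → peak 9
Activity 1@3: d1:7  d2:7  d3:4  d4:2  d5:0  d6:0 → peak 7
Activity 1@4: d1:7  d2:7  d3:2  d4:2  d5:2  d6:0 → peak 7
Activity 1@5: d1:7  d2:7  d3:2  d4:0  d5:2  d6:2 → peak 7
Best is Activity 1@3, peak 7.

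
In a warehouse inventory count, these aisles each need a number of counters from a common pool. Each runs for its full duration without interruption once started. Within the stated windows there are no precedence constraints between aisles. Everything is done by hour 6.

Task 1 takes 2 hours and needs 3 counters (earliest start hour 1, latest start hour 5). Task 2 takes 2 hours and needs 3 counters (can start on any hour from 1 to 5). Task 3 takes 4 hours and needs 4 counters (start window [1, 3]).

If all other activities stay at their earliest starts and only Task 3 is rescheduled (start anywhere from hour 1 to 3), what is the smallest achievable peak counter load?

Task 3@1: h1:10  h2:10  h3:4  h4:4  h5:0  h6:0 → peak 10
Task 3@2: h1:6  h2:10  h3:4  h4:4  h5:4  h6:0 → peak 10
Task 3@3: h1:6  h2:6  h3:4  h4:4  h5:4  h6:4 → peak 6
Best is Task 3@3, peak 6.

6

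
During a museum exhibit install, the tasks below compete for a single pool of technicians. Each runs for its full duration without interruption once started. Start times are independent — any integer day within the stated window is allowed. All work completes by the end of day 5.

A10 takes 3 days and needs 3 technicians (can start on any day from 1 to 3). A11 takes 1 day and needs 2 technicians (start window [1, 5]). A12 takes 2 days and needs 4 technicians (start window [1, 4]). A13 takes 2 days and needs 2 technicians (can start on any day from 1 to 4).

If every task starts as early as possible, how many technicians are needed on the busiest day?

11

Early-start schedule: A10@1, A11@1, A12@1, A13@1.
Load per day: day 1: 11, day 2: 9, day 3: 3, day 4: 0, day 5: 0.
Peak is 11.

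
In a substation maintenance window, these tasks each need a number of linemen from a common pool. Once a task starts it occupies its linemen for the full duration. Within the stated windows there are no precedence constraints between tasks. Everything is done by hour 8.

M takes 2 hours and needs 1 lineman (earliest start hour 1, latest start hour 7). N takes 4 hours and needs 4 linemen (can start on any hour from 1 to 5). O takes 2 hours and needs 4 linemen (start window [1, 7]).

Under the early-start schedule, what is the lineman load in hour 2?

At early start, hour 2 has: M, N, O.
Demand: 1 + 4 + 4 = 9.

9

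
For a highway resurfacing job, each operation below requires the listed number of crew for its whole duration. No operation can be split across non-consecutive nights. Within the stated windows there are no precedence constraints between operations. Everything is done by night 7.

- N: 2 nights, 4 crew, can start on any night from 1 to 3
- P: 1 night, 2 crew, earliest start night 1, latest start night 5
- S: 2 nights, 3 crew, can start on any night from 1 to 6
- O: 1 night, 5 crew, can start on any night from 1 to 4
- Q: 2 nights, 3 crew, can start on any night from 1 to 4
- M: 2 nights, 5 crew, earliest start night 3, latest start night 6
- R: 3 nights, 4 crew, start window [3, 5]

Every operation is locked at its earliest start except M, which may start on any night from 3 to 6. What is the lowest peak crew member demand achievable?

17

M@3: n1:17  n2:10  n3:9  n4:9  n5:4  n6:0  n7:0 → peak 17
M@4: n1:17  n2:10  n3:4  n4:9  n5:9  n6:0  n7:0 → peak 17
M@5: n1:17  n2:10  n3:4  n4:4  n5:9  n6:5  n7:0 → peak 17
M@6: n1:17  n2:10  n3:4  n4:4  n5:4  n6:5  n7:5 → peak 17
Best is M@3, peak 17.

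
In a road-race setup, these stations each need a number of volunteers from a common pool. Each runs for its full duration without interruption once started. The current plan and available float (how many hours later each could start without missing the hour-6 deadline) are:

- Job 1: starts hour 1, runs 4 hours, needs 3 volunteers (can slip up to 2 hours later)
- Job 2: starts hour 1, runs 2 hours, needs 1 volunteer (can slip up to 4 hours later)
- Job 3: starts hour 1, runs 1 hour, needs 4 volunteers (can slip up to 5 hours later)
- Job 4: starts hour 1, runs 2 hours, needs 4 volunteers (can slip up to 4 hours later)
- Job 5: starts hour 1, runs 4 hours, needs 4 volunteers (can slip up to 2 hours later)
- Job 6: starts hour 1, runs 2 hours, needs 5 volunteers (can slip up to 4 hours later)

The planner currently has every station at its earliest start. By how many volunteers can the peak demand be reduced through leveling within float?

10

Early-start peak: h1:21  h2:17  h3:7  h4:7  h5:0  h6:0 ⇒ 21.
Leveled (Job 1@1, Job 2@1, Job 3@1, Job 4@2, Job 5@3, Job 6@5): h1:8  h2:8  h3:11  h4:7  h5:9  h6:9 ⇒ 11.
Reduction 21 − 11 = 10.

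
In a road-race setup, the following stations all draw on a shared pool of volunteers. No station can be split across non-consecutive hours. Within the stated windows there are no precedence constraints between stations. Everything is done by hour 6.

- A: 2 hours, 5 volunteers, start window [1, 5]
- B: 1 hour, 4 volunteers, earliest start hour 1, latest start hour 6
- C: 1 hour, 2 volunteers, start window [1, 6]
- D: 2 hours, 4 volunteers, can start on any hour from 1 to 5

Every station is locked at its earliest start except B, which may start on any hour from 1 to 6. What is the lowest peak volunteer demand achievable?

B@1: h1:15  h2:9  h3:0  h4:0  h5:0  h6:0 → peak 15
B@2: h1:11  h2:13  h3:0  h4:0  h5:0  h6:0 → peak 13
B@3: h1:11  h2:9  h3:4  h4:0  h5:0  h6:0 → peak 11
B@4: h1:11  h2:9  h3:0  h4:4  h5:0  h6:0 → peak 11
B@5: h1:11  h2:9  h3:0  h4:0  h5:4  h6:0 → peak 11
B@6: h1:11  h2:9  h3:0  h4:0  h5:0  h6:4 → peak 11
Best is B@3, peak 11.

11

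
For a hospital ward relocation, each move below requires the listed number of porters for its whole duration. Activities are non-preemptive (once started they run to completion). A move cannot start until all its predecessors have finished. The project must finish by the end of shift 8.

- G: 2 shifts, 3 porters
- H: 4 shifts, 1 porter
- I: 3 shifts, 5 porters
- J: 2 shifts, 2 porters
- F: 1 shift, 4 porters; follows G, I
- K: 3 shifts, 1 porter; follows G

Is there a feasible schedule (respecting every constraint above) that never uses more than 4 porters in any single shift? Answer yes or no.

Total porter-shifts = 36; over 8 shifts the average is 36/8 > 4, so some shift must exceed 4.

no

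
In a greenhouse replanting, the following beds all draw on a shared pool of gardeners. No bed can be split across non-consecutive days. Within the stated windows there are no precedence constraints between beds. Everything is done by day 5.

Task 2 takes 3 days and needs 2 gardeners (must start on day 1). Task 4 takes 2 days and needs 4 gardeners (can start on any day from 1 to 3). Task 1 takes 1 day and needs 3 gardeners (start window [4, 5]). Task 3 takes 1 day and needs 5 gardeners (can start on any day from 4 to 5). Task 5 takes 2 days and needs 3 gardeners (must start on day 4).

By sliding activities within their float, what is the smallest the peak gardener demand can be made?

8

Early-start (Task 2@1, Task 4@1, Task 1@4, Task 3@4, Task 5@4) gives peak 11: d1:6  d2:6  d3:2  d4:11  d5:3.
Shift Task 3→5.
Schedule Task 2@1, Task 4@1, Task 1@4, Task 3@5, Task 5@4: d1:6  d2:6  d3:2  d4:6  d5:8 — peak 8.
No arrangement of the 12 feasible schedules does better.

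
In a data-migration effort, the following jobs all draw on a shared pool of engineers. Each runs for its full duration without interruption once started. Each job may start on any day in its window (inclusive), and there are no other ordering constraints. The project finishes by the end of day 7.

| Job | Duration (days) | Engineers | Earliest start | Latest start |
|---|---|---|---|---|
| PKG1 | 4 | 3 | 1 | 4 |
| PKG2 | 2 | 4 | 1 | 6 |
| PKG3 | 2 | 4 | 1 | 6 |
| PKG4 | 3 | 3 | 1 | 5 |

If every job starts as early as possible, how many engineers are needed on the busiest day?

14

Early-start schedule: PKG1@1, PKG2@1, PKG3@1, PKG4@1.
Load per day: day 1: 14, day 2: 14, day 3: 6, day 4: 3, day 5: 0, day 6: 0, day 7: 0.
Peak is 14.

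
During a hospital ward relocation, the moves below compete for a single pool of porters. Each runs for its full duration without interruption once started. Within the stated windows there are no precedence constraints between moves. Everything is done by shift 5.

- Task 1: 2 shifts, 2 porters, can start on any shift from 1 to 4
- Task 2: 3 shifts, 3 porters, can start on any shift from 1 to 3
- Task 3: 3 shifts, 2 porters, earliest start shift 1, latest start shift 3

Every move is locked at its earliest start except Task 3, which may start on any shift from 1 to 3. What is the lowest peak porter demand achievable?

Task 3@1: s1:7  s2:7  s3:5  s4:0  s5:0 → peak 7
Task 3@2: s1:5  s2:7  s3:5  s4:2  s5:0 → peak 7
Task 3@3: s1:5  s2:5  s3:5  s4:2  s5:2 → peak 5
Best is Task 3@3, peak 5.

5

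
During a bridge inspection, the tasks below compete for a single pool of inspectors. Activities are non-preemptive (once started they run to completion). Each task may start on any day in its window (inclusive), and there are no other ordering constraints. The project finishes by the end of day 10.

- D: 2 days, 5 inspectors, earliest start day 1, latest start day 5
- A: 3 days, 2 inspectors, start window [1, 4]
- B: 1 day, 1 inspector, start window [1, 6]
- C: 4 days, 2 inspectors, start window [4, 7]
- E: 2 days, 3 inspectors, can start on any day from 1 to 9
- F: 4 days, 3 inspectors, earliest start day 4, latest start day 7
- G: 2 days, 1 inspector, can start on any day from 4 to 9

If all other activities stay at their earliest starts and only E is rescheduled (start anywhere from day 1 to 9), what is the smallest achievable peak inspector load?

E@1: d1:11  d2:10  d3:2  d4:6  d5:6  d6:5  d7:5  d8:0  d9:0  d10:0 → peak 11
E@2: d1:8  d2:10  d3:5  d4:6  d5:6  d6:5  d7:5  d8:0  d9:0  d10:0 → peak 10
E@3: d1:8  d2:7  d3:5  d4:9  d5:6  d6:5  d7:5  d8:0  d9:0  d10:0 → peak 9
E@4: d1:8  d2:7  d3:2  d4:9  d5:9  d6:5  d7:5  d8:0  d9:0  d10:0 → peak 9
E@5: d1:8  d2:7  d3:2  d4:6  d5:9  d6:8  d7:5  d8:0  d9:0  d10:0 → peak 9
E@6: d1:8  d2:7  d3:2  d4:6  d5:6  d6:8  d7:8  d8:0  d9:0  d10:0 → peak 8
E@7: d1:8  d2:7  d3:2  d4:6  d5:6  d6:5  d7:8  d8:3  d9:0  d10:0 → peak 8
E@8: d1:8  d2:7  d3:2  d4:6  d5:6  d6:5  d7:5  d8:3  d9:3  d10:0 → peak 8
E@9: d1:8  d2:7  d3:2  d4:6  d5:6  d6:5  d7:5  d8:0  d9:3  d10:3 → peak 8
Best is E@6, peak 8.

8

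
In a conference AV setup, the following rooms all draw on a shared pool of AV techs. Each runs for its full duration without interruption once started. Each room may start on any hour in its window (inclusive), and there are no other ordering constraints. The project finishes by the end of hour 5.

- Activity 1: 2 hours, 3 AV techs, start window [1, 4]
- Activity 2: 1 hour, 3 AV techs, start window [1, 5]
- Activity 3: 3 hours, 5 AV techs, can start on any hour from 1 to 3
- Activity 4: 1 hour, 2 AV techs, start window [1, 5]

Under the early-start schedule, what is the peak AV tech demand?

13

Early-start schedule: Activity 1@1, Activity 2@1, Activity 3@1, Activity 4@1.
Load per hour: hour 1: 13, hour 2: 8, hour 3: 5, hour 4: 0, hour 5: 0.
Peak is 13.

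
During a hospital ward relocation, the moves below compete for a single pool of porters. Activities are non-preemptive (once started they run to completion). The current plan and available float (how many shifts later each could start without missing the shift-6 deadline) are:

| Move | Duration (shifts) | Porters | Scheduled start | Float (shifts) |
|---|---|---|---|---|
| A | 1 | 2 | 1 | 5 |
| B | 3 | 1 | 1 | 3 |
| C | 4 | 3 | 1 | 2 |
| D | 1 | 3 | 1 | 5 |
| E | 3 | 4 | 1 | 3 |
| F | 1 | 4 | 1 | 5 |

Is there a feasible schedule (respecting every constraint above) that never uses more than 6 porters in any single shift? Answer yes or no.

no

The minimum achievable peak is 7; 6 < 7, so no feasible schedule stays within the cap.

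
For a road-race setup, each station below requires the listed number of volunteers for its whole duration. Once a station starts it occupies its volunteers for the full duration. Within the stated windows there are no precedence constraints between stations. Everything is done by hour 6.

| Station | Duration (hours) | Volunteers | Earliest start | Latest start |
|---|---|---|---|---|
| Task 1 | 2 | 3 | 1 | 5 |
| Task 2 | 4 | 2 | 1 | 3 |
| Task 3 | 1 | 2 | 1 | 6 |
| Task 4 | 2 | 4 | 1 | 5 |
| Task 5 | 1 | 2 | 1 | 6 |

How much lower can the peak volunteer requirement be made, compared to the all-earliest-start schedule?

8

Early-start peak: h1:13  h2:9  h3:2  h4:2  h5:0  h6:0 ⇒ 13.
Leveled (Task 1@1, Task 2@1, Task 3@3, Task 4@5, Task 5@4): h1:5  h2:5  h3:4  h4:4  h5:4  h6:4 ⇒ 5.
Reduction 13 − 5 = 8.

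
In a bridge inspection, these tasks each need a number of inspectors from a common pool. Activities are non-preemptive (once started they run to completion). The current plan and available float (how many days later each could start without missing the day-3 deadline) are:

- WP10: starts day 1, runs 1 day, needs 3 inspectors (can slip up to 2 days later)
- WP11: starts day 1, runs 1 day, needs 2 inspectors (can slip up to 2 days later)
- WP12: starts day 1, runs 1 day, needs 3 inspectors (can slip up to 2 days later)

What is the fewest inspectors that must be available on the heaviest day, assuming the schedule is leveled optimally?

Early-start (WP10@1, WP11@1, WP12@1) gives peak 8: d1:8  d2:0  d3:0.
Shift WP11→2, WP12→3.
Schedule WP10@1, WP11@2, WP12@3: d1:3  d2:2  d3:3 — peak 3.
Total inspector-days = 8 over 3 days ⇒ peak ≥ ⌈8/3⌉ = 3, so 3 is optimal.

3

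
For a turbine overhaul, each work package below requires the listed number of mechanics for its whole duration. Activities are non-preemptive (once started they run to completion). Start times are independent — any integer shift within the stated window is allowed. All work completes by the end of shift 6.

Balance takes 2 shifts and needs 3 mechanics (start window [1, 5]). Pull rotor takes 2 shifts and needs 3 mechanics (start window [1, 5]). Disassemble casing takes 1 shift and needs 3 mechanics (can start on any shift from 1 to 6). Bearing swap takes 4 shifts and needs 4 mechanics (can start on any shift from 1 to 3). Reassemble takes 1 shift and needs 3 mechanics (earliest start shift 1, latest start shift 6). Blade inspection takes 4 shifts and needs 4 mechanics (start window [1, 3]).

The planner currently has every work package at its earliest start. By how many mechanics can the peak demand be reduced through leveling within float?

11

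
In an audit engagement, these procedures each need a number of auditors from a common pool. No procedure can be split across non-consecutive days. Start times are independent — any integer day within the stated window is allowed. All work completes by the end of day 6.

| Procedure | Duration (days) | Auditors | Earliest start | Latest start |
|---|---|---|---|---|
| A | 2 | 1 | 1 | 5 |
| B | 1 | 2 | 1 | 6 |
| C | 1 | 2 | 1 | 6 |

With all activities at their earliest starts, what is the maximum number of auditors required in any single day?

5

Early-start schedule: A@1, B@1, C@1.
Load per day: day 1: 5, day 2: 1, day 3: 0, day 4: 0, day 5: 0, day 6: 0.
Peak is 5.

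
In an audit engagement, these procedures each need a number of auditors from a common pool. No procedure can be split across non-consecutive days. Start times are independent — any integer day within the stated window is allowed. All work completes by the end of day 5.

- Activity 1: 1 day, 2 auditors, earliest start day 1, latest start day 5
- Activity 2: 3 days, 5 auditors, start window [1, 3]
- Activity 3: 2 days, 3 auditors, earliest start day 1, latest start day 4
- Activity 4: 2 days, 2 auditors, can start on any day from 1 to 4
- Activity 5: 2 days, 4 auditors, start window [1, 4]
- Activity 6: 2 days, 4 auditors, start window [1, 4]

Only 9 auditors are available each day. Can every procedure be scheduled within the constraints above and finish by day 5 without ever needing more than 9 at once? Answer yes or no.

Schedule Activity 1@1, Activity 2@1, Activity 3@4, Activity 4@4, Activity 5@2, Activity 6@4: d1:7  d2:9  d3:9  d4:9  d5:9 — peak 9 ≤ 9.

yes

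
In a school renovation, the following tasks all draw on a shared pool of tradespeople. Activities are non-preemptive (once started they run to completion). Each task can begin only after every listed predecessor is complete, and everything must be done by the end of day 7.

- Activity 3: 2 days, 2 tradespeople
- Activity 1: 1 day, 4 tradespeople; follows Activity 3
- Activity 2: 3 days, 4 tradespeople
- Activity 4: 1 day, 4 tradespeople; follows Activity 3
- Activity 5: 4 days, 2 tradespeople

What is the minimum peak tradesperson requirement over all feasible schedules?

Early-start (Activity 3@1, Activity 1@3, Activity 2@1, Activity 4@3, Activity 5@1) gives peak 14: d1:8  d2:8  d3:14  d4:2  d5:0  d6:0  d7:0.
Shift Activity 2→4, Activity 4→7.
Schedule Activity 3@1, Activity 1@3, Activity 2@4, Activity 4@7, Activity 5@1: d1:4  d2:4  d3:6  d4:6  d5:4  d6:4  d7:4 — peak 6.

6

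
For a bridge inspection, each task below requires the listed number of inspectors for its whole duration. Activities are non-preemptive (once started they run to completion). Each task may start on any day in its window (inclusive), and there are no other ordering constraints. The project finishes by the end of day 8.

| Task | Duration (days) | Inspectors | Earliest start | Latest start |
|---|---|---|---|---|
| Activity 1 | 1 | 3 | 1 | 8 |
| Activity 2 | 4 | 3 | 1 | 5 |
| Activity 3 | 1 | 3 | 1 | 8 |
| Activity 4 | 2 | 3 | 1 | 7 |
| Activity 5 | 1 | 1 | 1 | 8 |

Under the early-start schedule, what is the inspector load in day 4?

3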